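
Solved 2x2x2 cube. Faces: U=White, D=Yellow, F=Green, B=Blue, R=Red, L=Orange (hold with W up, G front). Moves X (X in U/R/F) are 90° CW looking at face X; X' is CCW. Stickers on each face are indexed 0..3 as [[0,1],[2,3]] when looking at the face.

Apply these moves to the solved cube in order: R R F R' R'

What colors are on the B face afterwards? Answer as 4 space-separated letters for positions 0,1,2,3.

After move 1 (R): R=RRRR U=WGWG F=GYGY D=YBYB B=WBWB
After move 2 (R): R=RRRR U=WYWY F=GBGB D=YWYW B=GBGB
After move 3 (F): F=GGBB U=WYOO R=WRYR D=RRYW L=OYOW
After move 4 (R'): R=RRWY U=WGOG F=GYBO D=RGYB B=WBRB
After move 5 (R'): R=RYRW U=WROW F=GGBG D=RYYO B=BBGB
Query: B face = BBGB

Answer: B B G B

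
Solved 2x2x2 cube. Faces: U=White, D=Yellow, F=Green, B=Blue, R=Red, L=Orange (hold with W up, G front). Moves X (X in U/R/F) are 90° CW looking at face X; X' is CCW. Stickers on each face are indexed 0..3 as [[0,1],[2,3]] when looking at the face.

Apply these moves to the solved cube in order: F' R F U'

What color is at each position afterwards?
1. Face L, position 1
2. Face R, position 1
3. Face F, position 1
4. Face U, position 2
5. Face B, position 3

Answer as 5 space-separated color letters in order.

After move 1 (F'): F=GGGG U=WWRR R=YRYR D=OOYY L=OWOW
After move 2 (R): R=YYRR U=WGRG F=GOGY D=OBYB B=RBWB
After move 3 (F): F=GGYO U=WGWW R=RYGR D=RYYB L=OOOB
After move 4 (U'): U=GWWW F=OOYO R=GGGR B=RYWB L=RBOB
Query 1: L[1] = B
Query 2: R[1] = G
Query 3: F[1] = O
Query 4: U[2] = W
Query 5: B[3] = B

Answer: B G O W B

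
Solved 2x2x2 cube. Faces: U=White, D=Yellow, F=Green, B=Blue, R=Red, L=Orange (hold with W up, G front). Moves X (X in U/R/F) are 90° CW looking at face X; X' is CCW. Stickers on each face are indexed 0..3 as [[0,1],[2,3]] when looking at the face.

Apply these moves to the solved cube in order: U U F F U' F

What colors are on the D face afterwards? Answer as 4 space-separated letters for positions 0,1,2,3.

After move 1 (U): U=WWWW F=RRGG R=BBRR B=OOBB L=GGOO
After move 2 (U): U=WWWW F=BBGG R=OORR B=GGBB L=RROO
After move 3 (F): F=GBGB U=WWOR R=WOWR D=ROYY L=RYOY
After move 4 (F): F=GGBB U=WWYY R=OORR D=WWYY L=RROO
After move 5 (U'): U=WYWY F=RRBB R=GGRR B=OOBB L=GGOO
After move 6 (F): F=BRBR U=WYOG R=WGYR D=RGYY L=GWOW
Query: D face = RGYY

Answer: R G Y Y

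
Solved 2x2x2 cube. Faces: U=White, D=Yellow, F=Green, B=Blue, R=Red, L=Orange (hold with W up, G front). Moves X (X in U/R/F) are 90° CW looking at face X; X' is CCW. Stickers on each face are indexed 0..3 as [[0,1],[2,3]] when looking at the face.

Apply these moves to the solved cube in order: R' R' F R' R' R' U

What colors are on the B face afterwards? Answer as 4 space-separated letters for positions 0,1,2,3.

After move 1 (R'): R=RRRR U=WBWB F=GWGW D=YGYG B=YBYB
After move 2 (R'): R=RRRR U=WYWY F=GBGB D=YWYW B=GBGB
After move 3 (F): F=GGBB U=WYOO R=WRYR D=RRYW L=OYOW
After move 4 (R'): R=RRWY U=WGOG F=GYBO D=RGYB B=WBRB
After move 5 (R'): R=RYRW U=WROW F=GGBG D=RYYO B=BBGB
After move 6 (R'): R=YWRR U=WGOB F=GRBW D=RGYG B=OBYB
After move 7 (U): U=OWBG F=YWBW R=OBRR B=OYYB L=GROW
Query: B face = OYYB

Answer: O Y Y B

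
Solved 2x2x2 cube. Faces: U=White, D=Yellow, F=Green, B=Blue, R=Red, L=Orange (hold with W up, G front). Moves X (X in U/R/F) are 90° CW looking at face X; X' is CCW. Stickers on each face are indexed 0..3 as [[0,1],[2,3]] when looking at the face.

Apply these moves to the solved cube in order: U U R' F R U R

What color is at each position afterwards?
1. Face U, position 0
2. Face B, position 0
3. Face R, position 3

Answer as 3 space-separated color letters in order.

After move 1 (U): U=WWWW F=RRGG R=BBRR B=OOBB L=GGOO
After move 2 (U): U=WWWW F=BBGG R=OORR B=GGBB L=RROO
After move 3 (R'): R=OROR U=WBWG F=BWGW D=YBYG B=YGYB
After move 4 (F): F=GBWW U=WBOR R=WRGR D=OOYG L=RYOB
After move 5 (R): R=GWRR U=WBOW F=GOWG D=OYYY B=RGBB
After move 6 (U): U=OWWB F=GWWG R=RGRR B=RYBB L=GOOB
After move 7 (R): R=RRRG U=OWWG F=GYWY D=OBYR B=BYWB
Query 1: U[0] = O
Query 2: B[0] = B
Query 3: R[3] = G

Answer: O B G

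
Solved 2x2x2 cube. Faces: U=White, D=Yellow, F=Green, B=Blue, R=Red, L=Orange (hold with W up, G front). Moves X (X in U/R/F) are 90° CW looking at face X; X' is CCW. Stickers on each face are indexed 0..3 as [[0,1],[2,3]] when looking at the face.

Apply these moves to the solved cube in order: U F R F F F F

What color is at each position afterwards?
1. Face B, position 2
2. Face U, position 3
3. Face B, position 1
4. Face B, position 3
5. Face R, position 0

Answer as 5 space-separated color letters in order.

After move 1 (U): U=WWWW F=RRGG R=BBRR B=OOBB L=GGOO
After move 2 (F): F=GRGR U=WWOG R=WBWR D=RBYY L=GYOY
After move 3 (R): R=WWRB U=WROR F=GBGY D=RBYO B=GOWB
After move 4 (F): F=GGYB U=WRYY R=OWRB D=RWYO L=GROB
After move 5 (F): F=YGBG U=WRBR R=YWYB D=ROYO L=GROW
After move 6 (F): F=BYGG U=WRWR R=BWRB D=YYYO L=GROO
After move 7 (F): F=GBGY U=WROR R=WWRB D=RBYO L=GYOY
Query 1: B[2] = W
Query 2: U[3] = R
Query 3: B[1] = O
Query 4: B[3] = B
Query 5: R[0] = W

Answer: W R O B W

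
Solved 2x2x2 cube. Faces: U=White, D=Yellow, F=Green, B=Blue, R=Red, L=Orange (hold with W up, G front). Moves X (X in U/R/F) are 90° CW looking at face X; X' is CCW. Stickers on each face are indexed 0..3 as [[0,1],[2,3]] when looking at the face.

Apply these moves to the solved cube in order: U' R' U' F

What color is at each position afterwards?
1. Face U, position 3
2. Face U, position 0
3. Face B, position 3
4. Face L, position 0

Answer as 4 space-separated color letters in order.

Answer: R B B Y

Derivation:
After move 1 (U'): U=WWWW F=OOGG R=GGRR B=RRBB L=BBOO
After move 2 (R'): R=GRGR U=WBWR F=OWGW D=YOYG B=YRYB
After move 3 (U'): U=BRWW F=BBGW R=OWGR B=GRYB L=YROO
After move 4 (F): F=GBWB U=BROR R=WWWR D=GOYG L=YYOO
Query 1: U[3] = R
Query 2: U[0] = B
Query 3: B[3] = B
Query 4: L[0] = Y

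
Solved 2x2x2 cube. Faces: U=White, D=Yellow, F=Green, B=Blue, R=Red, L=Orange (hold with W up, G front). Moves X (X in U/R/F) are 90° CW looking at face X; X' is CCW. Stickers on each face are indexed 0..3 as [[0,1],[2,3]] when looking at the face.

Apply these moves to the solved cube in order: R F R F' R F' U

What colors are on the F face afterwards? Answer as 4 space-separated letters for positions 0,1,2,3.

Answer: G W R G

Derivation:
After move 1 (R): R=RRRR U=WGWG F=GYGY D=YBYB B=WBWB
After move 2 (F): F=GGYY U=WGOO R=WRGR D=RRYB L=OYOB
After move 3 (R): R=GWRR U=WGOY F=GRYB D=RWYW B=OBGB
After move 4 (F'): F=RBGY U=WGGR R=WWRR D=YBYW L=OYOO
After move 5 (R): R=RWRW U=WBGY F=RBGW D=YGYO B=RBGB
After move 6 (F'): F=BWRG U=WBRR R=GWYW D=YOYO L=OYOG
After move 7 (U): U=RWRB F=GWRG R=RBYW B=OYGB L=BWOG
Query: F face = GWRG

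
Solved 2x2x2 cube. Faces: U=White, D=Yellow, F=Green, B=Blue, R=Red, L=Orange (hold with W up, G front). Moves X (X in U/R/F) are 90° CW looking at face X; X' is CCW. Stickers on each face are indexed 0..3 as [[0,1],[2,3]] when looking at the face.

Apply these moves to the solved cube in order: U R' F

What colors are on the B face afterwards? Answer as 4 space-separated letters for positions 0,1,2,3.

After move 1 (U): U=WWWW F=RRGG R=BBRR B=OOBB L=GGOO
After move 2 (R'): R=BRBR U=WBWO F=RWGW D=YRYG B=YOYB
After move 3 (F): F=GRWW U=WBOG R=WROR D=BBYG L=GYOR
Query: B face = YOYB

Answer: Y O Y B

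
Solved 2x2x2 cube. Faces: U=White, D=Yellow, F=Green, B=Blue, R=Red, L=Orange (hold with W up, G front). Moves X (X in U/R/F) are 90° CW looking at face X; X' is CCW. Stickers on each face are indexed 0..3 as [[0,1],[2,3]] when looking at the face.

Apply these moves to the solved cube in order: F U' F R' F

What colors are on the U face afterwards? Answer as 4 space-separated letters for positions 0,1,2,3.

After move 1 (F): F=GGGG U=WWOO R=WRWR D=RRYY L=OYOY
After move 2 (U'): U=WOWO F=OYGG R=GGWR B=WRBB L=BBOY
After move 3 (F): F=GOGY U=WOYB R=WGOR D=WGYY L=BROR
After move 4 (R'): R=GRWO U=WBYW F=GOGB D=WOYY B=YRGB
After move 5 (F): F=GGBO U=WBRR R=YRWO D=WGYY L=BWOO
Query: U face = WBRR

Answer: W B R R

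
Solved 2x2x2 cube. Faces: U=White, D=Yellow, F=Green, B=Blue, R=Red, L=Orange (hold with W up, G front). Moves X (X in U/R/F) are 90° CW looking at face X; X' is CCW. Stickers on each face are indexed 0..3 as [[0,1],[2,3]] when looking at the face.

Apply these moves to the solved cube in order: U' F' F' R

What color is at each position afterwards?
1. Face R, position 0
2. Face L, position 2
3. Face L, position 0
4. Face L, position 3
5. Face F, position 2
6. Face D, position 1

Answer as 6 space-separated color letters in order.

Answer: B O B G O B

Derivation:
After move 1 (U'): U=WWWW F=OOGG R=GGRR B=RRBB L=BBOO
After move 2 (F'): F=OGOG U=WWGR R=YGYR D=BOYY L=BWOW
After move 3 (F'): F=GGOO U=WWYY R=OGBR D=WWYY L=BROG
After move 4 (R): R=BORG U=WGYO F=GWOY D=WBYR B=YRWB
Query 1: R[0] = B
Query 2: L[2] = O
Query 3: L[0] = B
Query 4: L[3] = G
Query 5: F[2] = O
Query 6: D[1] = B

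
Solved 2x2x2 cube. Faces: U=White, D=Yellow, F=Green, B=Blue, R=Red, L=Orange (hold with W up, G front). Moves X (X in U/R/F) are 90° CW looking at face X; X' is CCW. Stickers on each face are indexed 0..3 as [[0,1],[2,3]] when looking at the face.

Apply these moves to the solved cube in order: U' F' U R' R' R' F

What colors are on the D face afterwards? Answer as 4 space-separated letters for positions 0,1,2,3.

Answer: R Y Y B

Derivation:
After move 1 (U'): U=WWWW F=OOGG R=GGRR B=RRBB L=BBOO
After move 2 (F'): F=OGOG U=WWGR R=YGYR D=BOYY L=BWOW
After move 3 (U): U=GWRW F=YGOG R=RRYR B=BWBB L=OGOW
After move 4 (R'): R=RRRY U=GBRB F=YWOW D=BGYG B=YWOB
After move 5 (R'): R=RYRR U=GORY F=YBOB D=BWYW B=GWGB
After move 6 (R'): R=YRRR U=GGRG F=YOOY D=BBYB B=WWWB
After move 7 (F): F=OYYO U=GGWG R=RRGR D=RYYB L=OBOB
Query: D face = RYYB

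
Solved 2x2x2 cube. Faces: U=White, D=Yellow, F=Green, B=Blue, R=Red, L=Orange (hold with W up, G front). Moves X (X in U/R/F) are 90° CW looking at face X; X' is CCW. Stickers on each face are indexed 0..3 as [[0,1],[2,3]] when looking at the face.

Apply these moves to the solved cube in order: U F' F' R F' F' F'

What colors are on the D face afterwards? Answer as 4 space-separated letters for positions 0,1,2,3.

After move 1 (U): U=WWWW F=RRGG R=BBRR B=OOBB L=GGOO
After move 2 (F'): F=RGRG U=WWBR R=YBYR D=GOYY L=GWOW
After move 3 (F'): F=GGRR U=WWYY R=OBGR D=WWYY L=GROB
After move 4 (R): R=GORB U=WGYR F=GWRY D=WBYO B=YOWB
After move 5 (F'): F=WYGR U=WGGR R=BOWB D=RBYO L=GROY
After move 6 (F'): F=YRWG U=WGBW R=BORB D=RYYO L=GROG
After move 7 (F'): F=RGYW U=WGBR R=YORB D=RGYO L=GWOB
Query: D face = RGYO

Answer: R G Y O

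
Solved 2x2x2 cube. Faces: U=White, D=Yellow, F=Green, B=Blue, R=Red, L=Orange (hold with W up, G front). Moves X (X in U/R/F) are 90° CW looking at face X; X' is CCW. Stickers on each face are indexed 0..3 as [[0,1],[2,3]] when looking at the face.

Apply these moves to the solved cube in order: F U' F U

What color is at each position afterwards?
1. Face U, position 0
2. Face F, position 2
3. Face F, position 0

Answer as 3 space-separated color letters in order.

Answer: Y G W

Derivation:
After move 1 (F): F=GGGG U=WWOO R=WRWR D=RRYY L=OYOY
After move 2 (U'): U=WOWO F=OYGG R=GGWR B=WRBB L=BBOY
After move 3 (F): F=GOGY U=WOYB R=WGOR D=WGYY L=BROR
After move 4 (U): U=YWBO F=WGGY R=WROR B=BRBB L=GOOR
Query 1: U[0] = Y
Query 2: F[2] = G
Query 3: F[0] = W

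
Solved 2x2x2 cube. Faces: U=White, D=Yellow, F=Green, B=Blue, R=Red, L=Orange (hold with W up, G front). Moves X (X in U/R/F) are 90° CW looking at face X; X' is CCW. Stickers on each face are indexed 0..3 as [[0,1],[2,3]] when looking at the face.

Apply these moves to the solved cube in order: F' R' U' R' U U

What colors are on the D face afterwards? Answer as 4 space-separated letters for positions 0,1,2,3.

After move 1 (F'): F=GGGG U=WWRR R=YRYR D=OOYY L=OWOW
After move 2 (R'): R=RRYY U=WBRB F=GWGR D=OGYG B=YBOB
After move 3 (U'): U=BBWR F=OWGR R=GWYY B=RROB L=YBOW
After move 4 (R'): R=WYGY U=BOWR F=OBGR D=OWYR B=GRGB
After move 5 (U): U=WBRO F=WYGR R=GRGY B=YBGB L=OBOW
After move 6 (U): U=RWOB F=GRGR R=YBGY B=OBGB L=WYOW
Query: D face = OWYR

Answer: O W Y R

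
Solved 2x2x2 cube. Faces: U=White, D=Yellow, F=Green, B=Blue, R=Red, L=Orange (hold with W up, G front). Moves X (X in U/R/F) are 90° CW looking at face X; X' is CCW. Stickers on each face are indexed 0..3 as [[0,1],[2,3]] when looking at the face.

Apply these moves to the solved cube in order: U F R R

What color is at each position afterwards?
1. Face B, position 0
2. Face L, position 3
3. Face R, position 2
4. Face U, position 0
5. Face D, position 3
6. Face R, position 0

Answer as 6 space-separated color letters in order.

Answer: R Y B W G R

Derivation:
After move 1 (U): U=WWWW F=RRGG R=BBRR B=OOBB L=GGOO
After move 2 (F): F=GRGR U=WWOG R=WBWR D=RBYY L=GYOY
After move 3 (R): R=WWRB U=WROR F=GBGY D=RBYO B=GOWB
After move 4 (R): R=RWBW U=WBOY F=GBGO D=RWYG B=RORB
Query 1: B[0] = R
Query 2: L[3] = Y
Query 3: R[2] = B
Query 4: U[0] = W
Query 5: D[3] = G
Query 6: R[0] = R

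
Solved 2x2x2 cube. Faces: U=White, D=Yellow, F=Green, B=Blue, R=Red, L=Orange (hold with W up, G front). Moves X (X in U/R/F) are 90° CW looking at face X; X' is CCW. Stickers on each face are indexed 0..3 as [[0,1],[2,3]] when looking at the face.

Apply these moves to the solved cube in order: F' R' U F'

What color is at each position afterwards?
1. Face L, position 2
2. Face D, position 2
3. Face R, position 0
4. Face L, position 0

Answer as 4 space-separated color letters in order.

After move 1 (F'): F=GGGG U=WWRR R=YRYR D=OOYY L=OWOW
After move 2 (R'): R=RRYY U=WBRB F=GWGR D=OGYG B=YBOB
After move 3 (U): U=RWBB F=RRGR R=YBYY B=OWOB L=GWOW
After move 4 (F'): F=RRRG U=RWYY R=GBOY D=WWYG L=GBOB
Query 1: L[2] = O
Query 2: D[2] = Y
Query 3: R[0] = G
Query 4: L[0] = G

Answer: O Y G G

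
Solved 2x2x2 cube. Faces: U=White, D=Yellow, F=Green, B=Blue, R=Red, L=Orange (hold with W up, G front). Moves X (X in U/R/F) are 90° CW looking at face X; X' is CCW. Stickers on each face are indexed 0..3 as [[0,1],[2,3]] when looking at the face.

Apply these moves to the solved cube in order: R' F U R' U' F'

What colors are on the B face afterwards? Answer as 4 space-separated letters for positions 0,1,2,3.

After move 1 (R'): R=RRRR U=WBWB F=GWGW D=YGYG B=YBYB
After move 2 (F): F=GGWW U=WBOO R=WRBR D=RRYG L=OYOG
After move 3 (U): U=OWOB F=WRWW R=YBBR B=OYYB L=GGOG
After move 4 (R'): R=BRYB U=OYOO F=WWWB D=RRYW B=GYRB
After move 5 (U'): U=YOOO F=GGWB R=WWYB B=BRRB L=GYOG
After move 6 (F'): F=GBGW U=YOWY R=RWRB D=YGYW L=GOOO
Query: B face = BRRB

Answer: B R R B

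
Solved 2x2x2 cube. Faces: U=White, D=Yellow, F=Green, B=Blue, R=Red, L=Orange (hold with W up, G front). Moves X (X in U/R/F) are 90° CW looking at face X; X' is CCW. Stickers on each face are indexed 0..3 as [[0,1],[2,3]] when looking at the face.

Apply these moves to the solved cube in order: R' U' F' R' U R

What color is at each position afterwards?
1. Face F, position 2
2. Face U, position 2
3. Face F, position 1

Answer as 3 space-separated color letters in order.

Answer: O R W

Derivation:
After move 1 (R'): R=RRRR U=WBWB F=GWGW D=YGYG B=YBYB
After move 2 (U'): U=BBWW F=OOGW R=GWRR B=RRYB L=YBOO
After move 3 (F'): F=OWOG U=BBGR R=GWYR D=BOYG L=YWOW
After move 4 (R'): R=WRGY U=BYGR F=OBOR D=BWYG B=GROB
After move 5 (U): U=GBRY F=WROR R=GRGY B=YWOB L=OBOW
After move 6 (R): R=GGYR U=GRRR F=WWOG D=BOYY B=YWBB
Query 1: F[2] = O
Query 2: U[2] = R
Query 3: F[1] = W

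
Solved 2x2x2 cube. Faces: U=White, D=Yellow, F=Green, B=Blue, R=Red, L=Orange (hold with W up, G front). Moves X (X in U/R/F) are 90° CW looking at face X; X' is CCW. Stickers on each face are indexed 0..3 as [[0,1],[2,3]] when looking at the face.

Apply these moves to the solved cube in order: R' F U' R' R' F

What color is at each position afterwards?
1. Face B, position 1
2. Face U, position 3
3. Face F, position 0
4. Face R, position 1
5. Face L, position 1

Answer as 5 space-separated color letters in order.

After move 1 (R'): R=RRRR U=WBWB F=GWGW D=YGYG B=YBYB
After move 2 (F): F=GGWW U=WBOO R=WRBR D=RRYG L=OYOG
After move 3 (U'): U=BOWO F=OYWW R=GGBR B=WRYB L=YBOG
After move 4 (R'): R=GRGB U=BYWW F=OOWO D=RYYW B=GRRB
After move 5 (R'): R=RBGG U=BRWG F=OYWW D=ROYO B=WRYB
After move 6 (F): F=WOWY U=BRGB R=WBGG D=GRYO L=YROO
Query 1: B[1] = R
Query 2: U[3] = B
Query 3: F[0] = W
Query 4: R[1] = B
Query 5: L[1] = R

Answer: R B W B R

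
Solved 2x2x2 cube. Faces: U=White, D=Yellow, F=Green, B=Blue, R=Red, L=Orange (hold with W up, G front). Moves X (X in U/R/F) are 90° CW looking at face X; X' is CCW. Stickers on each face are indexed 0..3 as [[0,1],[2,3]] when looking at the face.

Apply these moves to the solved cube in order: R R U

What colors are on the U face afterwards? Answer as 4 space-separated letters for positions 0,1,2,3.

Answer: W W Y Y

Derivation:
After move 1 (R): R=RRRR U=WGWG F=GYGY D=YBYB B=WBWB
After move 2 (R): R=RRRR U=WYWY F=GBGB D=YWYW B=GBGB
After move 3 (U): U=WWYY F=RRGB R=GBRR B=OOGB L=GBOO
Query: U face = WWYY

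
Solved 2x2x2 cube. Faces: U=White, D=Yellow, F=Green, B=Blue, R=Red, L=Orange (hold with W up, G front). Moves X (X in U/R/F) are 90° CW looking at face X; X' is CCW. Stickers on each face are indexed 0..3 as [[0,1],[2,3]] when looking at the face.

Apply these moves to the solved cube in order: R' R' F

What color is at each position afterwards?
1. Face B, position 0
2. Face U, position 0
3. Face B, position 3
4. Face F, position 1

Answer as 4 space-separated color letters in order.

Answer: G W B G

Derivation:
After move 1 (R'): R=RRRR U=WBWB F=GWGW D=YGYG B=YBYB
After move 2 (R'): R=RRRR U=WYWY F=GBGB D=YWYW B=GBGB
After move 3 (F): F=GGBB U=WYOO R=WRYR D=RRYW L=OYOW
Query 1: B[0] = G
Query 2: U[0] = W
Query 3: B[3] = B
Query 4: F[1] = G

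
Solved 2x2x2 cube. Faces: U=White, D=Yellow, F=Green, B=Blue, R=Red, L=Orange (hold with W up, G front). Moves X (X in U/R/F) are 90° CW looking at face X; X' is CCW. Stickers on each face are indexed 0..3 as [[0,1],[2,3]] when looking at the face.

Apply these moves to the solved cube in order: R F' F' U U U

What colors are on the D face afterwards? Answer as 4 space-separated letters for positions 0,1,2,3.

Answer: G W Y B

Derivation:
After move 1 (R): R=RRRR U=WGWG F=GYGY D=YBYB B=WBWB
After move 2 (F'): F=YYGG U=WGRR R=BRYR D=OOYB L=OGOW
After move 3 (F'): F=YGYG U=WGBY R=OROR D=GWYB L=OROR
After move 4 (U): U=BWYG F=ORYG R=WBOR B=ORWB L=YGOR
After move 5 (U): U=YBGW F=WBYG R=OROR B=YGWB L=OROR
After move 6 (U): U=GYWB F=ORYG R=YGOR B=ORWB L=WBOR
Query: D face = GWYB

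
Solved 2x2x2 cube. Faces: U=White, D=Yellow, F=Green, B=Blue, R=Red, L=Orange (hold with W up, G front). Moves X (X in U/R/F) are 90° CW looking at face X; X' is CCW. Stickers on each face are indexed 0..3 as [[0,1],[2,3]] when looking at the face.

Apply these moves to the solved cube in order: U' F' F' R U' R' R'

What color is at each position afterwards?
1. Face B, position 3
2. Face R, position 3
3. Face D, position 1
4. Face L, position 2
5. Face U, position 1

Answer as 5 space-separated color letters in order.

After move 1 (U'): U=WWWW F=OOGG R=GGRR B=RRBB L=BBOO
After move 2 (F'): F=OGOG U=WWGR R=YGYR D=BOYY L=BWOW
After move 3 (F'): F=GGOO U=WWYY R=OGBR D=WWYY L=BROG
After move 4 (R): R=BORG U=WGYO F=GWOY D=WBYR B=YRWB
After move 5 (U'): U=GOWY F=BROY R=GWRG B=BOWB L=YROG
After move 6 (R'): R=WGGR U=GWWB F=BOOY D=WRYY B=ROBB
After move 7 (R'): R=GRWG U=GBWR F=BWOB D=WOYY B=YORB
Query 1: B[3] = B
Query 2: R[3] = G
Query 3: D[1] = O
Query 4: L[2] = O
Query 5: U[1] = B

Answer: B G O O B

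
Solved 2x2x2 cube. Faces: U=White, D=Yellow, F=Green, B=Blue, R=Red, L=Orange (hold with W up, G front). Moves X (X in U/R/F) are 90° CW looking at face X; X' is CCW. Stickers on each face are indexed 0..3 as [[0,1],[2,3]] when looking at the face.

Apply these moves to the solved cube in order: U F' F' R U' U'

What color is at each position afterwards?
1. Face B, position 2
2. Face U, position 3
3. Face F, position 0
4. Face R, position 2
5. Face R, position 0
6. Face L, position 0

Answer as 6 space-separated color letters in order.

Answer: W W Y R G G

Derivation:
After move 1 (U): U=WWWW F=RRGG R=BBRR B=OOBB L=GGOO
After move 2 (F'): F=RGRG U=WWBR R=YBYR D=GOYY L=GWOW
After move 3 (F'): F=GGRR U=WWYY R=OBGR D=WWYY L=GROB
After move 4 (R): R=GORB U=WGYR F=GWRY D=WBYO B=YOWB
After move 5 (U'): U=GRWY F=GRRY R=GWRB B=GOWB L=YOOB
After move 6 (U'): U=RYGW F=YORY R=GRRB B=GWWB L=GOOB
Query 1: B[2] = W
Query 2: U[3] = W
Query 3: F[0] = Y
Query 4: R[2] = R
Query 5: R[0] = G
Query 6: L[0] = G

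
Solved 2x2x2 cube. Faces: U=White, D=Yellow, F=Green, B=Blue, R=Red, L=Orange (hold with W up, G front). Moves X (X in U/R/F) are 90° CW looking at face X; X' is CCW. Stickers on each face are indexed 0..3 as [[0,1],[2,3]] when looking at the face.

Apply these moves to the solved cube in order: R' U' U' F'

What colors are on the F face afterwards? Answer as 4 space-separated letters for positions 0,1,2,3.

After move 1 (R'): R=RRRR U=WBWB F=GWGW D=YGYG B=YBYB
After move 2 (U'): U=BBWW F=OOGW R=GWRR B=RRYB L=YBOO
After move 3 (U'): U=BWBW F=YBGW R=OORR B=GWYB L=RROO
After move 4 (F'): F=BWYG U=BWOR R=GOYR D=ROYG L=RWOB
Query: F face = BWYG

Answer: B W Y G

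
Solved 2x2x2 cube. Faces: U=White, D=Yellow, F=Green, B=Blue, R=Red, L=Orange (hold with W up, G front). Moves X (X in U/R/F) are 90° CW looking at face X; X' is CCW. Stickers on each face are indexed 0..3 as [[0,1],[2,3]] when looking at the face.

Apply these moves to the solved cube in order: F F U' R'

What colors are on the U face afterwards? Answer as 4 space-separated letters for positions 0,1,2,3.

Answer: W B W O

Derivation:
After move 1 (F): F=GGGG U=WWOO R=WRWR D=RRYY L=OYOY
After move 2 (F): F=GGGG U=WWYY R=OROR D=WWYY L=OROR
After move 3 (U'): U=WYWY F=ORGG R=GGOR B=ORBB L=BBOR
After move 4 (R'): R=GRGO U=WBWO F=OYGY D=WRYG B=YRWB
Query: U face = WBWO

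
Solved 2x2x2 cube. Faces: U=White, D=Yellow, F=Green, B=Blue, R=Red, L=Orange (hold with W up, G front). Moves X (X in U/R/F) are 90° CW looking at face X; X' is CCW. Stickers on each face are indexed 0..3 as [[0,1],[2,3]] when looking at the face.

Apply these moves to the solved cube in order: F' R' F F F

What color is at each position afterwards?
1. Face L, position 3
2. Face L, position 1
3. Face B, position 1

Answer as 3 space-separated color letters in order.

After move 1 (F'): F=GGGG U=WWRR R=YRYR D=OOYY L=OWOW
After move 2 (R'): R=RRYY U=WBRB F=GWGR D=OGYG B=YBOB
After move 3 (F): F=GGRW U=WBWW R=RRBY D=YRYG L=OOOG
After move 4 (F): F=RGWG U=WBGO R=WRWY D=BRYG L=OYOR
After move 5 (F): F=WRGG U=WBRY R=GROY D=WWYG L=OBOR
Query 1: L[3] = R
Query 2: L[1] = B
Query 3: B[1] = B

Answer: R B B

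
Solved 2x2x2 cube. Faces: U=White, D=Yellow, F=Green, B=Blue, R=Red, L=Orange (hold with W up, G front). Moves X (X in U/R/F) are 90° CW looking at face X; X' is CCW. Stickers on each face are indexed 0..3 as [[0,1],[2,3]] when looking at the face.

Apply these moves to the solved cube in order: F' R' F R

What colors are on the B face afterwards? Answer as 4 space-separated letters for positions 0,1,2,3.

Answer: W B B B

Derivation:
After move 1 (F'): F=GGGG U=WWRR R=YRYR D=OOYY L=OWOW
After move 2 (R'): R=RRYY U=WBRB F=GWGR D=OGYG B=YBOB
After move 3 (F): F=GGRW U=WBWW R=RRBY D=YRYG L=OOOG
After move 4 (R): R=BRYR U=WGWW F=GRRG D=YOYY B=WBBB
Query: B face = WBBB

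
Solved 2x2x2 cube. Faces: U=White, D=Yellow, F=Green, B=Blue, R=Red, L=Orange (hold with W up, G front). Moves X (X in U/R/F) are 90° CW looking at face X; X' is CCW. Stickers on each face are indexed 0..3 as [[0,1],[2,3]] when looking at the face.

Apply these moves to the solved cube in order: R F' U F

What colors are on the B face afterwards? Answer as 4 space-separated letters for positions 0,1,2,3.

After move 1 (R): R=RRRR U=WGWG F=GYGY D=YBYB B=WBWB
After move 2 (F'): F=YYGG U=WGRR R=BRYR D=OOYB L=OGOW
After move 3 (U): U=RWRG F=BRGG R=WBYR B=OGWB L=YYOW
After move 4 (F): F=GBGR U=RWWY R=RBGR D=YWYB L=YOOO
Query: B face = OGWB

Answer: O G W B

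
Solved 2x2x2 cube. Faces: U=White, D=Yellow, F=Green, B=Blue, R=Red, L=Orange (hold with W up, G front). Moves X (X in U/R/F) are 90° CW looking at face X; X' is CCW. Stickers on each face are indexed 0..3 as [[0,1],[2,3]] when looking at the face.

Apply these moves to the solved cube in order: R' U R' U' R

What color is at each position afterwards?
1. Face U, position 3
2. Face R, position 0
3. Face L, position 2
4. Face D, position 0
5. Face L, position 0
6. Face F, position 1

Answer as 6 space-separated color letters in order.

Answer: B Y O Y G R

Derivation:
After move 1 (R'): R=RRRR U=WBWB F=GWGW D=YGYG B=YBYB
After move 2 (U): U=WWBB F=RRGW R=YBRR B=OOYB L=GWOO
After move 3 (R'): R=BRYR U=WYBO F=RWGB D=YRYW B=GOGB
After move 4 (U'): U=YOWB F=GWGB R=RWYR B=BRGB L=GOOO
After move 5 (R): R=YRRW U=YWWB F=GRGW D=YGYB B=BROB
Query 1: U[3] = B
Query 2: R[0] = Y
Query 3: L[2] = O
Query 4: D[0] = Y
Query 5: L[0] = G
Query 6: F[1] = R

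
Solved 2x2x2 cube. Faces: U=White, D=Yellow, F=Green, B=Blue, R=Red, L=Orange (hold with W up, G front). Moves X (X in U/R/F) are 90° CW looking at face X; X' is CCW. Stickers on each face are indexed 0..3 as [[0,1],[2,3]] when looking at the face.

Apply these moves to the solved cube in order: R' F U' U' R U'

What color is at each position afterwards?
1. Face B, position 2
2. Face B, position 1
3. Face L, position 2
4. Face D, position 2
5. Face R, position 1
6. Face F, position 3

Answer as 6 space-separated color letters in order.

Answer: O O O Y R G

Derivation:
After move 1 (R'): R=RRRR U=WBWB F=GWGW D=YGYG B=YBYB
After move 2 (F): F=GGWW U=WBOO R=WRBR D=RRYG L=OYOG
After move 3 (U'): U=BOWO F=OYWW R=GGBR B=WRYB L=YBOG
After move 4 (U'): U=OOBW F=YBWW R=OYBR B=GGYB L=WROG
After move 5 (R): R=BORY U=OBBW F=YRWG D=RYYG B=WGOB
After move 6 (U'): U=BWOB F=WRWG R=YRRY B=BOOB L=WGOG
Query 1: B[2] = O
Query 2: B[1] = O
Query 3: L[2] = O
Query 4: D[2] = Y
Query 5: R[1] = R
Query 6: F[3] = G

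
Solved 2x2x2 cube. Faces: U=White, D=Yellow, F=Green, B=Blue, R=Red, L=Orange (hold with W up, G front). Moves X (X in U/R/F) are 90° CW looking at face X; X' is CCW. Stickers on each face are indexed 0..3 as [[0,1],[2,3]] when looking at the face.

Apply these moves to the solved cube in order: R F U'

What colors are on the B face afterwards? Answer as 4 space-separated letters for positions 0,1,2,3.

After move 1 (R): R=RRRR U=WGWG F=GYGY D=YBYB B=WBWB
After move 2 (F): F=GGYY U=WGOO R=WRGR D=RRYB L=OYOB
After move 3 (U'): U=GOWO F=OYYY R=GGGR B=WRWB L=WBOB
Query: B face = WRWB

Answer: W R W B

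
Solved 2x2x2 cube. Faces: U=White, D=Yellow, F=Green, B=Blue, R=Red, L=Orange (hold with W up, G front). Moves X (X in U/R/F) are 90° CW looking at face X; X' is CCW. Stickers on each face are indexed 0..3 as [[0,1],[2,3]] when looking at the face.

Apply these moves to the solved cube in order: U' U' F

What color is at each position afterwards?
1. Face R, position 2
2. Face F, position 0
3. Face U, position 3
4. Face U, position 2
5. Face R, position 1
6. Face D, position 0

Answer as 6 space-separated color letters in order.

After move 1 (U'): U=WWWW F=OOGG R=GGRR B=RRBB L=BBOO
After move 2 (U'): U=WWWW F=BBGG R=OORR B=GGBB L=RROO
After move 3 (F): F=GBGB U=WWOR R=WOWR D=ROYY L=RYOY
Query 1: R[2] = W
Query 2: F[0] = G
Query 3: U[3] = R
Query 4: U[2] = O
Query 5: R[1] = O
Query 6: D[0] = R

Answer: W G R O O R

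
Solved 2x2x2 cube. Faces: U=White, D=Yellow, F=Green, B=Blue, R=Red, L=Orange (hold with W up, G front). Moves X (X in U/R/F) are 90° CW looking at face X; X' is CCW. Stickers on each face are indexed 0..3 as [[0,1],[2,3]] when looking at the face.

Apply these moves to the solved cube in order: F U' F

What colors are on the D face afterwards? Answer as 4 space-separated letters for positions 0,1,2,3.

Answer: W G Y Y

Derivation:
After move 1 (F): F=GGGG U=WWOO R=WRWR D=RRYY L=OYOY
After move 2 (U'): U=WOWO F=OYGG R=GGWR B=WRBB L=BBOY
After move 3 (F): F=GOGY U=WOYB R=WGOR D=WGYY L=BROR
Query: D face = WGYY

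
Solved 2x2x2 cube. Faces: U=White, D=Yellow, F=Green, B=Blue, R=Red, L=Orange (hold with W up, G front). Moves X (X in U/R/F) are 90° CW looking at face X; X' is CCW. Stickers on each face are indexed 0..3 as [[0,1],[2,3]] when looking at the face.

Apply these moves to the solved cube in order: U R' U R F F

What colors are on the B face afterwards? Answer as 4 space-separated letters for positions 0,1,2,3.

After move 1 (U): U=WWWW F=RRGG R=BBRR B=OOBB L=GGOO
After move 2 (R'): R=BRBR U=WBWO F=RWGW D=YRYG B=YOYB
After move 3 (U): U=WWOB F=BRGW R=YOBR B=GGYB L=RWOO
After move 4 (R): R=BYRO U=WROW F=BRGG D=YYYG B=BGWB
After move 5 (F): F=GBGR U=WROW R=OYWO D=RBYG L=RYOY
After move 6 (F): F=GGRB U=WRYY R=OYWO D=WOYG L=RROB
Query: B face = BGWB

Answer: B G W B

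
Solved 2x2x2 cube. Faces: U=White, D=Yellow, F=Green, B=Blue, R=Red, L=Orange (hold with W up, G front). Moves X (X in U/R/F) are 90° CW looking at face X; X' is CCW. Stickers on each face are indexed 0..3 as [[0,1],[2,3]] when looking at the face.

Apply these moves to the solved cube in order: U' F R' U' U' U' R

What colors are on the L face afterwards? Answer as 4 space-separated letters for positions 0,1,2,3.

Answer: G W O Y

Derivation:
After move 1 (U'): U=WWWW F=OOGG R=GGRR B=RRBB L=BBOO
After move 2 (F): F=GOGO U=WWOB R=WGWR D=RGYY L=BYOY
After move 3 (R'): R=GRWW U=WBOR F=GWGB D=ROYO B=YRGB
After move 4 (U'): U=BRWO F=BYGB R=GWWW B=GRGB L=YROY
After move 5 (U'): U=ROBW F=YRGB R=BYWW B=GWGB L=GROY
After move 6 (U'): U=OWRB F=GRGB R=YRWW B=BYGB L=GWOY
After move 7 (R): R=WYWR U=ORRB F=GOGO D=RGYB B=BYWB
Query: L face = GWOY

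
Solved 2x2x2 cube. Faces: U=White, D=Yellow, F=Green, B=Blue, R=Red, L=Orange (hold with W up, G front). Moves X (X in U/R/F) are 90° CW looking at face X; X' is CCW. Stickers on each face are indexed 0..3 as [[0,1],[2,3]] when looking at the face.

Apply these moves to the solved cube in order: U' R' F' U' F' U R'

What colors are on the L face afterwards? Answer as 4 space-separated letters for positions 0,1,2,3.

After move 1 (U'): U=WWWW F=OOGG R=GGRR B=RRBB L=BBOO
After move 2 (R'): R=GRGR U=WBWR F=OWGW D=YOYG B=YRYB
After move 3 (F'): F=WWOG U=WBGG R=ORYR D=BOYG L=BROW
After move 4 (U'): U=BGWG F=BROG R=WWYR B=ORYB L=YROW
After move 5 (F'): F=RGBO U=BGWY R=OWBR D=RWYG L=YGOW
After move 6 (U): U=WBYG F=OWBO R=ORBR B=YGYB L=RGOW
After move 7 (R'): R=RROB U=WYYY F=OBBG D=RWYO B=GGWB
Query: L face = RGOW

Answer: R G O W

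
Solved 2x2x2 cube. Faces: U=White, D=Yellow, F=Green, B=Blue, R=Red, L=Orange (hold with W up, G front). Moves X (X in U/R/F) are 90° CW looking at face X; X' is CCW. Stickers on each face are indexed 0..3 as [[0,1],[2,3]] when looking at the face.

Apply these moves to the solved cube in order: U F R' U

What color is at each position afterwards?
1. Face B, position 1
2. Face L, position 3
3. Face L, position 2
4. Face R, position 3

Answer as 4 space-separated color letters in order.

After move 1 (U): U=WWWW F=RRGG R=BBRR B=OOBB L=GGOO
After move 2 (F): F=GRGR U=WWOG R=WBWR D=RBYY L=GYOY
After move 3 (R'): R=BRWW U=WBOO F=GWGG D=RRYR B=YOBB
After move 4 (U): U=OWOB F=BRGG R=YOWW B=GYBB L=GWOY
Query 1: B[1] = Y
Query 2: L[3] = Y
Query 3: L[2] = O
Query 4: R[3] = W

Answer: Y Y O W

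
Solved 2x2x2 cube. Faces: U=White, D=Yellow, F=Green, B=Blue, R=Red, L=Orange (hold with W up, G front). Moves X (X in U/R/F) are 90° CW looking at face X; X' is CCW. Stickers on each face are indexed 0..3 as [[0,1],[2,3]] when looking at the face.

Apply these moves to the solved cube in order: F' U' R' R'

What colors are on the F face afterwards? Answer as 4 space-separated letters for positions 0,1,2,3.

After move 1 (F'): F=GGGG U=WWRR R=YRYR D=OOYY L=OWOW
After move 2 (U'): U=WRWR F=OWGG R=GGYR B=YRBB L=BBOW
After move 3 (R'): R=GRGY U=WBWY F=ORGR D=OWYG B=YROB
After move 4 (R'): R=RYGG U=WOWY F=OBGY D=ORYR B=GRWB
Query: F face = OBGY

Answer: O B G Y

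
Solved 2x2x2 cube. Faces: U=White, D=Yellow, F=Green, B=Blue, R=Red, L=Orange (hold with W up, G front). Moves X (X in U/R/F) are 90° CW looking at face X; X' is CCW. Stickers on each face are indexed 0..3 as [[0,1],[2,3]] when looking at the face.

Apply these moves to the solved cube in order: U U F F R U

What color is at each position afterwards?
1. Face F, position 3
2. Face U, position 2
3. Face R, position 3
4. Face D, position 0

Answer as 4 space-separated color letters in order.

Answer: Y B O W

Derivation:
After move 1 (U): U=WWWW F=RRGG R=BBRR B=OOBB L=GGOO
After move 2 (U): U=WWWW F=BBGG R=OORR B=GGBB L=RROO
After move 3 (F): F=GBGB U=WWOR R=WOWR D=ROYY L=RYOY
After move 4 (F): F=GGBB U=WWYY R=OORR D=WWYY L=RROO
After move 5 (R): R=RORO U=WGYB F=GWBY D=WBYG B=YGWB
After move 6 (U): U=YWBG F=ROBY R=YGRO B=RRWB L=GWOO
Query 1: F[3] = Y
Query 2: U[2] = B
Query 3: R[3] = O
Query 4: D[0] = W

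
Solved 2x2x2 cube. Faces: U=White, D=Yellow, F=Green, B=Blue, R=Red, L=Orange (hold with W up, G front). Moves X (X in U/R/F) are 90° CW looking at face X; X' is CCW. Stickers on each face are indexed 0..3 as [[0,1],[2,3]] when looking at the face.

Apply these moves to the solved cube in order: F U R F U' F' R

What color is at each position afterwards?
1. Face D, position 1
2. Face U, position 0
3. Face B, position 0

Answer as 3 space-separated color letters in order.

Answer: W R G

Derivation:
After move 1 (F): F=GGGG U=WWOO R=WRWR D=RRYY L=OYOY
After move 2 (U): U=OWOW F=WRGG R=BBWR B=OYBB L=GGOY
After move 3 (R): R=WBRB U=OROG F=WRGY D=RBYO B=WYWB
After move 4 (F): F=GWYR U=ORYG R=OBGB D=RWYO L=GROB
After move 5 (U'): U=RGOY F=GRYR R=GWGB B=OBWB L=WYOB
After move 6 (F'): F=RRGY U=RGGG R=WWRB D=YBYO L=WYOO
After move 7 (R): R=RWBW U=RRGY F=RBGO D=YWYO B=GBGB
Query 1: D[1] = W
Query 2: U[0] = R
Query 3: B[0] = G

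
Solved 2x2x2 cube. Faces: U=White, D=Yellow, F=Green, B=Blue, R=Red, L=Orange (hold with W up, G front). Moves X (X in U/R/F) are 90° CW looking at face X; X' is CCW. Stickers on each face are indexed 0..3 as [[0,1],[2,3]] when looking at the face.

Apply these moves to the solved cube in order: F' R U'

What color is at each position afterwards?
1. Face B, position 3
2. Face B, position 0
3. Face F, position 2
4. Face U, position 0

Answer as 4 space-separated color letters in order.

After move 1 (F'): F=GGGG U=WWRR R=YRYR D=OOYY L=OWOW
After move 2 (R): R=YYRR U=WGRG F=GOGY D=OBYB B=RBWB
After move 3 (U'): U=GGWR F=OWGY R=GORR B=YYWB L=RBOW
Query 1: B[3] = B
Query 2: B[0] = Y
Query 3: F[2] = G
Query 4: U[0] = G

Answer: B Y G G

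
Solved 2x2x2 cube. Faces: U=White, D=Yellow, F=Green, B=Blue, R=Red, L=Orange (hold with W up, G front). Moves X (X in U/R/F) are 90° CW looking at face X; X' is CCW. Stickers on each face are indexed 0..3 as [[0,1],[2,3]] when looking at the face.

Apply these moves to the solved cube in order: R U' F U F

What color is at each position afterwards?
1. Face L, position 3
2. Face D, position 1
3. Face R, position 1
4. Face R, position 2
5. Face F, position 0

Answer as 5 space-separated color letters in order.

After move 1 (R): R=RRRR U=WGWG F=GYGY D=YBYB B=WBWB
After move 2 (U'): U=GGWW F=OOGY R=GYRR B=RRWB L=WBOO
After move 3 (F): F=GOYO U=GGOB R=WYWR D=RGYB L=WYOB
After move 4 (U): U=OGBG F=WYYO R=RRWR B=WYWB L=GOOB
After move 5 (F): F=YWOY U=OGBO R=BRGR D=WRYB L=GROG
Query 1: L[3] = G
Query 2: D[1] = R
Query 3: R[1] = R
Query 4: R[2] = G
Query 5: F[0] = Y

Answer: G R R G Y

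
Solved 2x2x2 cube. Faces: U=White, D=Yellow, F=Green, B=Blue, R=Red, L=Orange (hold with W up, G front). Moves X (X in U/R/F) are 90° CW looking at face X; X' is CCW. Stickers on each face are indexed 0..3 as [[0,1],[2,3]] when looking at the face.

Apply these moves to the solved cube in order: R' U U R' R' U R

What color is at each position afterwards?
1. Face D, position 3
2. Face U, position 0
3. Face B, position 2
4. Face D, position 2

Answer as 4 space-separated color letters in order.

Answer: R B B Y

Derivation:
After move 1 (R'): R=RRRR U=WBWB F=GWGW D=YGYG B=YBYB
After move 2 (U): U=WWBB F=RRGW R=YBRR B=OOYB L=GWOO
After move 3 (U): U=BWBW F=YBGW R=OORR B=GWYB L=RROO
After move 4 (R'): R=OROR U=BYBG F=YWGW D=YBYW B=GWGB
After move 5 (R'): R=RROO U=BGBG F=YYGG D=YWYW B=WWBB
After move 6 (U): U=BBGG F=RRGG R=WWOO B=RRBB L=YYOO
After move 7 (R): R=OWOW U=BRGG F=RWGW D=YBYR B=GRBB
Query 1: D[3] = R
Query 2: U[0] = B
Query 3: B[2] = B
Query 4: D[2] = Y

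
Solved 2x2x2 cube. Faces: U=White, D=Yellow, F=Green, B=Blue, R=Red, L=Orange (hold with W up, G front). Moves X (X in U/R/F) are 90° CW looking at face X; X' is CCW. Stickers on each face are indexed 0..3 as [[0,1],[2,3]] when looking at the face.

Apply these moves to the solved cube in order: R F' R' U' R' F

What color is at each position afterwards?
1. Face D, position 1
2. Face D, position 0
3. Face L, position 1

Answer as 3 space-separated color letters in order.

Answer: G Y O

Derivation:
After move 1 (R): R=RRRR U=WGWG F=GYGY D=YBYB B=WBWB
After move 2 (F'): F=YYGG U=WGRR R=BRYR D=OOYB L=OGOW
After move 3 (R'): R=RRBY U=WWRW F=YGGR D=OYYG B=BBOB
After move 4 (U'): U=WWWR F=OGGR R=YGBY B=RROB L=BBOW
After move 5 (R'): R=GYYB U=WOWR F=OWGR D=OGYR B=GRYB
After move 6 (F): F=GORW U=WOWB R=WYRB D=YGYR L=BOOG
Query 1: D[1] = G
Query 2: D[0] = Y
Query 3: L[1] = O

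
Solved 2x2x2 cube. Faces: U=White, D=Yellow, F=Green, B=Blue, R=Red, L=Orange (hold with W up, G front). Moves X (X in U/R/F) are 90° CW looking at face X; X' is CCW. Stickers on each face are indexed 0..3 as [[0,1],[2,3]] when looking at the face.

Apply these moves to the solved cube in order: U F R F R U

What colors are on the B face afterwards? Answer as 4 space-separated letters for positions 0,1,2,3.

Answer: G R R B

Derivation:
After move 1 (U): U=WWWW F=RRGG R=BBRR B=OOBB L=GGOO
After move 2 (F): F=GRGR U=WWOG R=WBWR D=RBYY L=GYOY
After move 3 (R): R=WWRB U=WROR F=GBGY D=RBYO B=GOWB
After move 4 (F): F=GGYB U=WRYY R=OWRB D=RWYO L=GROB
After move 5 (R): R=ROBW U=WGYB F=GWYO D=RWYG B=YORB
After move 6 (U): U=YWBG F=ROYO R=YOBW B=GRRB L=GWOB
Query: B face = GRRB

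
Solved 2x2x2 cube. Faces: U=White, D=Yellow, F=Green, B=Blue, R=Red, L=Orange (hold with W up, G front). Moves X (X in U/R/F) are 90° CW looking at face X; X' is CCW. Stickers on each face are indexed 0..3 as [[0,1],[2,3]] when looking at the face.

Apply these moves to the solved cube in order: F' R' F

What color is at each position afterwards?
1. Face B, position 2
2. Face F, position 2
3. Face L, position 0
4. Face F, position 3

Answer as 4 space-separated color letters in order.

Answer: O R O W

Derivation:
After move 1 (F'): F=GGGG U=WWRR R=YRYR D=OOYY L=OWOW
After move 2 (R'): R=RRYY U=WBRB F=GWGR D=OGYG B=YBOB
After move 3 (F): F=GGRW U=WBWW R=RRBY D=YRYG L=OOOG
Query 1: B[2] = O
Query 2: F[2] = R
Query 3: L[0] = O
Query 4: F[3] = W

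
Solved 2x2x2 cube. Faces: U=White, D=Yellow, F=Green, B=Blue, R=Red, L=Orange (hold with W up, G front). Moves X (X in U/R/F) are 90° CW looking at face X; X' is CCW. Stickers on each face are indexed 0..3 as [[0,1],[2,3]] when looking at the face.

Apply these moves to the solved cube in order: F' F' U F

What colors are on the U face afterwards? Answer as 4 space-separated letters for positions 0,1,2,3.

Answer: Y W R G

Derivation:
After move 1 (F'): F=GGGG U=WWRR R=YRYR D=OOYY L=OWOW
After move 2 (F'): F=GGGG U=WWYY R=OROR D=WWYY L=OROR
After move 3 (U): U=YWYW F=ORGG R=BBOR B=ORBB L=GGOR
After move 4 (F): F=GOGR U=YWRG R=YBWR D=OBYY L=GWOW
Query: U face = YWRG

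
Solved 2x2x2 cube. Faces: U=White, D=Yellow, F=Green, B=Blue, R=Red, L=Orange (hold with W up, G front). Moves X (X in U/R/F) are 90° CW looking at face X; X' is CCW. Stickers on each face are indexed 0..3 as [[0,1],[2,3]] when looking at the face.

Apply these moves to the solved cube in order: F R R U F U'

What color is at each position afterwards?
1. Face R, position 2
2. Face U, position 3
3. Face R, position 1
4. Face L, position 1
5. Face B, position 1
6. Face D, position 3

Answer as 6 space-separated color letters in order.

After move 1 (F): F=GGGG U=WWOO R=WRWR D=RRYY L=OYOY
After move 2 (R): R=WWRR U=WGOG F=GRGY D=RBYB B=OBWB
After move 3 (R): R=RWRW U=WROY F=GBGB D=RWYO B=GBGB
After move 4 (U): U=OWYR F=RWGB R=GBRW B=OYGB L=GBOY
After move 5 (F): F=GRBW U=OWYB R=YBRW D=RGYO L=GROW
After move 6 (U'): U=WBOY F=GRBW R=GRRW B=YBGB L=OYOW
Query 1: R[2] = R
Query 2: U[3] = Y
Query 3: R[1] = R
Query 4: L[1] = Y
Query 5: B[1] = B
Query 6: D[3] = O

Answer: R Y R Y B O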